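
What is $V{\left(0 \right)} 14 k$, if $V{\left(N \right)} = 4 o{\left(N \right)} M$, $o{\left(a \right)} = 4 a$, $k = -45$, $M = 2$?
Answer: $0$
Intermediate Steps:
$V{\left(N \right)} = 32 N$ ($V{\left(N \right)} = 4 \cdot 4 N 2 = 16 N 2 = 32 N$)
$V{\left(0 \right)} 14 k = 32 \cdot 0 \cdot 14 \left(-45\right) = 0 \cdot 14 \left(-45\right) = 0 \left(-45\right) = 0$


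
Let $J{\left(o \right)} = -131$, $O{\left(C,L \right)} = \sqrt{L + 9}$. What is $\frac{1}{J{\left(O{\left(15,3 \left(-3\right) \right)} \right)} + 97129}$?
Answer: $\frac{1}{96998} \approx 1.0309 \cdot 10^{-5}$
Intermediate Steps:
$O{\left(C,L \right)} = \sqrt{9 + L}$
$\frac{1}{J{\left(O{\left(15,3 \left(-3\right) \right)} \right)} + 97129} = \frac{1}{-131 + 97129} = \frac{1}{96998}$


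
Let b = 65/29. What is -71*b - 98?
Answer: -7457/29 ≈ -257.14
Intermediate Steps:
b = 65/29 (b = 65*(1/29) = 65/29 ≈ 2.2414)
-71*b - 98 = -71*65/29 - 98 = -4615/29 - 98 = -7457/29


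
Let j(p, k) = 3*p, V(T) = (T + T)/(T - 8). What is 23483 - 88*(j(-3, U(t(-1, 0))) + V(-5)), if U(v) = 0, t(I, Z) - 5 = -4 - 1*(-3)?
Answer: 314695/13 ≈ 24207.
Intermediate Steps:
t(I, Z) = 4 (t(I, Z) = 5 + (-4 - 1*(-3)) = 5 + (-4 + 3) = 5 - 1 = 4)
V(T) = 2*T/(-8 + T) (V(T) = (2*T)/(-8 + T) = 2*T/(-8 + T))
23483 - 88*(j(-3, U(t(-1, 0))) + V(-5)) = 23483 - 88*(3*(-3) + 2*(-5)/(-8 - 5)) = 23483 - 88*(-9 + 2*(-5)/(-13)) = 23483 - 88*(-9 + 2*(-5)*(-1/13)) = 23483 - 88*(-9 + 10/13) = 23483 - 88*(-107)/13 = 23483 - 1*(-9416/13) = 23483 + 9416/13 = 314695/13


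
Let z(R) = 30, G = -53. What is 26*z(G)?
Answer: 780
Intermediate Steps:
26*z(G) = 26*30 = 780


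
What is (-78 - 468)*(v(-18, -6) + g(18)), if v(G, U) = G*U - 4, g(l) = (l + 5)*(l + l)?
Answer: -508872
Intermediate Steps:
g(l) = 2*l*(5 + l) (g(l) = (5 + l)*(2*l) = 2*l*(5 + l))
v(G, U) = -4 + G*U
(-78 - 468)*(v(-18, -6) + g(18)) = (-78 - 468)*((-4 - 18*(-6)) + 2*18*(5 + 18)) = -546*((-4 + 108) + 2*18*23) = -546*(104 + 828) = -546*932 = -508872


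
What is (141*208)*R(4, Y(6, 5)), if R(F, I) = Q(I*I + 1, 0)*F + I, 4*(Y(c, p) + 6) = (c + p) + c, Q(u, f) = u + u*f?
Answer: 425256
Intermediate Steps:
Q(u, f) = u + f*u
Y(c, p) = -6 + c/2 + p/4 (Y(c, p) = -6 + ((c + p) + c)/4 = -6 + (p + 2*c)/4 = -6 + (c/2 + p/4) = -6 + c/2 + p/4)
R(F, I) = I + F*(1 + I**2) (R(F, I) = ((I*I + 1)*(1 + 0))*F + I = ((I**2 + 1)*1)*F + I = ((1 + I**2)*1)*F + I = (1 + I**2)*F + I = F*(1 + I**2) + I = I + F*(1 + I**2))
(141*208)*R(4, Y(6, 5)) = (141*208)*((-6 + (1/2)*6 + (1/4)*5) + 4*(1 + (-6 + (1/2)*6 + (1/4)*5)**2)) = 29328*((-6 + 3 + 5/4) + 4*(1 + (-6 + 3 + 5/4)**2)) = 29328*(-7/4 + 4*(1 + (-7/4)**2)) = 29328*(-7/4 + 4*(1 + 49/16)) = 29328*(-7/4 + 4*(65/16)) = 29328*(-7/4 + 65/4) = 29328*(29/2) = 425256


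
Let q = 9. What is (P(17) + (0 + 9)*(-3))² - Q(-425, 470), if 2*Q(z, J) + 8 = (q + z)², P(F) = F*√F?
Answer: -80882 - 918*√17 ≈ -84667.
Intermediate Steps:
P(F) = F^(3/2)
Q(z, J) = -4 + (9 + z)²/2
(P(17) + (0 + 9)*(-3))² - Q(-425, 470) = (17^(3/2) + (0 + 9)*(-3))² - (-4 + (9 - 425)²/2) = (17*√17 + 9*(-3))² - (-4 + (½)*(-416)²) = (17*√17 - 27)² - (-4 + (½)*173056) = (-27 + 17*√17)² - (-4 + 86528) = (-27 + 17*√17)² - 1*86524 = (-27 + 17*√17)² - 86524 = -86524 + (-27 + 17*√17)²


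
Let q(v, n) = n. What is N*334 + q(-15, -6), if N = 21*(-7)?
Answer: -49104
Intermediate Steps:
N = -147
N*334 + q(-15, -6) = -147*334 - 6 = -49098 - 6 = -49104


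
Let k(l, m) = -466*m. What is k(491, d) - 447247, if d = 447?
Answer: -655549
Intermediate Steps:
k(491, d) - 447247 = -466*447 - 447247 = -208302 - 447247 = -655549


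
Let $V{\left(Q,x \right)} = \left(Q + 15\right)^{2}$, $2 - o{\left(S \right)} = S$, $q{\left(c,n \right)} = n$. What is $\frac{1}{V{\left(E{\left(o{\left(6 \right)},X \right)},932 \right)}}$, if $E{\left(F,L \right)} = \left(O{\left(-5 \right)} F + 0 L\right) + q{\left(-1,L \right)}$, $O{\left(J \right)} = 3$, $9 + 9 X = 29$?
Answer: $\frac{81}{2209} \approx 0.036668$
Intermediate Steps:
$X = \frac{20}{9}$ ($X = -1 + \frac{1}{9} \cdot 29 = -1 + \frac{29}{9} = \frac{20}{9} \approx 2.2222$)
$o{\left(S \right)} = 2 - S$
$E{\left(F,L \right)} = L + 3 F$ ($E{\left(F,L \right)} = \left(3 F + 0 L\right) + L = \left(3 F + 0\right) + L = 3 F + L = L + 3 F$)
$V{\left(Q,x \right)} = \left(15 + Q\right)^{2}$
$\frac{1}{V{\left(E{\left(o{\left(6 \right)},X \right)},932 \right)}} = \frac{1}{\left(15 + \left(\frac{20}{9} + 3 \left(2 - 6\right)\right)\right)^{2}} = \frac{1}{\left(15 + \left(\frac{20}{9} + 3 \left(-4\right)\right)\right)^{2}} = \frac{1}{\left(15 + \left(\frac{20}{9} - 12\right)\right)^{2}} = \frac{1}{\left(15 - \frac{88}{9}\right)^{2}} = \frac{1}{\left(\frac{47}{9}\right)^{2}} = \frac{1}{\frac{2209}{81}} = \frac{81}{2209}$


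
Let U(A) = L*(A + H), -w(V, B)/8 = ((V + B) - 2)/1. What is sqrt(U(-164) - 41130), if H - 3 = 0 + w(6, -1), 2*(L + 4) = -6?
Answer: I*sqrt(39835) ≈ 199.59*I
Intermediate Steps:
L = -7 (L = -4 + (1/2)*(-6) = -4 - 3 = -7)
w(V, B) = 16 - 8*B - 8*V (w(V, B) = -8*((V + B) - 2)/1 = -8*((B + V) - 2) = -8*(-2 + B + V) = 16 - 8*B - 8*V)
H = -21 (H = 3 + (0 + (16 - 8*(-1) - 8*6)) = 3 + (0 + (16 + 8 - 48)) = 3 + (0 - 24) = 3 - 24 = -21)
U(A) = 147 - 7*A (U(A) = -7*(A - 21) = -7*(-21 + A) = 147 - 7*A)
sqrt(U(-164) - 41130) = sqrt((147 - 7*(-164)) - 41130) = sqrt((147 + 1148) - 41130) = sqrt(1295 - 41130) = sqrt(-39835) = I*sqrt(39835)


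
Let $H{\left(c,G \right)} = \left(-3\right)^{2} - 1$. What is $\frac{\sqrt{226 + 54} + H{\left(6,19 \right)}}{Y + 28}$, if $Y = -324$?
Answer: $- \frac{1}{37} - \frac{\sqrt{70}}{148} \approx -0.083558$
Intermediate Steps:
$H{\left(c,G \right)} = 8$ ($H{\left(c,G \right)} = 9 - 1 = 8$)
$\frac{\sqrt{226 + 54} + H{\left(6,19 \right)}}{Y + 28} = \frac{\sqrt{226 + 54} + 8}{-324 + 28} = \frac{\sqrt{280} + 8}{-296} = \left(2 \sqrt{70} + 8\right) \left(- \frac{1}{296}\right) = \left(8 + 2 \sqrt{70}\right) \left(- \frac{1}{296}\right) = - \frac{1}{37} - \frac{\sqrt{70}}{148}$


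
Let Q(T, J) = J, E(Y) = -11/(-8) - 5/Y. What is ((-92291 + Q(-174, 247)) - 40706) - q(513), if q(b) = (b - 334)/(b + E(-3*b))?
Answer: -840711272598/6333025 ≈ -1.3275e+5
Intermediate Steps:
E(Y) = 11/8 - 5/Y (E(Y) = -11*(-⅛) - 5/Y = 11/8 - 5/Y)
q(b) = (-334 + b)/(11/8 + b + 5/(3*b)) (q(b) = (b - 334)/(b + (11/8 - 5*(-1/(3*b)))) = (-334 + b)/(b + (11/8 - (-5)/(3*b))) = (-334 + b)/(b + (11/8 + 5/(3*b))) = (-334 + b)/(11/8 + b + 5/(3*b)))
((-92291 + Q(-174, 247)) - 40706) - q(513) = ((-92291 + 247) - 40706) - 24*513*(-334 + 513)/(40 + 24*513² + 33*513) = (-92044 - 40706) - 24*513*179/(40 + 24*263169 + 16929) = -132750 - 24*513*179/(40 + 6316056 + 16929) = -132750 - 24*513*179/6333025 = -132750 - 1*2203848/6333025 = -132750 - 2203848/6333025 = -840711272598/6333025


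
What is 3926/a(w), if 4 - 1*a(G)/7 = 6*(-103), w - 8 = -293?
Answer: 1963/2177 ≈ 0.90170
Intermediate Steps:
w = -285 (w = 8 - 293 = -285)
a(G) = 4354 (a(G) = 28 - 42*(-103) = 28 - 7*(-618) = 28 + 4326 = 4354)
3926/a(w) = 3926/4354 = 3926*(1/4354) = 1963/2177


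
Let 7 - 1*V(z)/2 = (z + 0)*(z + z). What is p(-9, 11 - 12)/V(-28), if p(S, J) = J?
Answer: 1/3122 ≈ 0.00032031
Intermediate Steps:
V(z) = 14 - 4*z² (V(z) = 14 - 2*(z + 0)*(z + z) = 14 - 2*z*2*z = 14 - 4*z²)
p(-9, 11 - 12)/V(-28) = (11 - 12)/(14 - 4*(-28)²) = -1/(14 - 4*784) = -1/(14 - 3136) = -1/(-3122) = -1*(-1/3122) = 1/3122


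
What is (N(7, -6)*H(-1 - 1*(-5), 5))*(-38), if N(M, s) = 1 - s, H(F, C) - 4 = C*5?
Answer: -7714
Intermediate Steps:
H(F, C) = 4 + 5*C (H(F, C) = 4 + C*5 = 4 + 5*C)
(N(7, -6)*H(-1 - 1*(-5), 5))*(-38) = ((1 - 1*(-6))*(4 + 5*5))*(-38) = ((1 + 6)*(4 + 25))*(-38) = (7*29)*(-38) = 203*(-38) = -7714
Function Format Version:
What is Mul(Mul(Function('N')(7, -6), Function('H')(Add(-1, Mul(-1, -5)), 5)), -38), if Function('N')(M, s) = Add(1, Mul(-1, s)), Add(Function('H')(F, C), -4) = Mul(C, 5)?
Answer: -7714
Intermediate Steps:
Function('H')(F, C) = Add(4, Mul(5, C)) (Function('H')(F, C) = Add(4, Mul(C, 5)) = Add(4, Mul(5, C)))
Mul(Mul(Function('N')(7, -6), Function('H')(Add(-1, Mul(-1, -5)), 5)), -38) = Mul(Mul(Add(1, Mul(-1, -6)), Add(4, Mul(5, 5))), -38) = Mul(Mul(Add(1, 6), Add(4, 25)), -38) = Mul(Mul(7, 29), -38) = Mul(203, -38) = -7714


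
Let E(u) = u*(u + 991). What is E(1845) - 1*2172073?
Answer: 3060347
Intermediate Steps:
E(u) = u*(991 + u)
E(1845) - 1*2172073 = 1845*(991 + 1845) - 1*2172073 = 1845*2836 - 2172073 = 5232420 - 2172073 = 3060347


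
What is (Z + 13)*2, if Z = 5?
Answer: 36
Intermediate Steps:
(Z + 13)*2 = (5 + 13)*2 = 18*2 = 36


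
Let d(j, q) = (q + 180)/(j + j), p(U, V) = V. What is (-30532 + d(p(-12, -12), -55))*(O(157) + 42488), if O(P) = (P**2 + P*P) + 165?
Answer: -67390244243/24 ≈ -2.8079e+9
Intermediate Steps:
d(j, q) = (180 + q)/(2*j) (d(j, q) = (180 + q)/((2*j)) = (180 + q)*(1/(2*j)) = (180 + q)/(2*j))
O(P) = 165 + 2*P**2 (O(P) = (P**2 + P**2) + 165 = 2*P**2 + 165 = 165 + 2*P**2)
(-30532 + d(p(-12, -12), -55))*(O(157) + 42488) = (-30532 + (1/2)*(180 - 55)/(-12))*((165 + 2*157**2) + 42488) = (-30532 + (1/2)*(-1/12)*125)*((165 + 2*24649) + 42488) = (-30532 - 125/24)*((165 + 49298) + 42488) = -732893*(49463 + 42488)/24 = -732893/24*91951 = -67390244243/24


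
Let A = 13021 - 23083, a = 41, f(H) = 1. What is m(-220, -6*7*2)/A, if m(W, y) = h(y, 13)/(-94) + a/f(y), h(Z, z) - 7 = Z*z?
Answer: -4939/945828 ≈ -0.0052219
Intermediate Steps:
h(Z, z) = 7 + Z*z
m(W, y) = 3847/94 - 13*y/94 (m(W, y) = (7 + y*13)/(-94) + 41/1 = (7 + 13*y)*(-1/94) + 41*1 = (-7/94 - 13*y/94) + 41 = 3847/94 - 13*y/94)
A = -10062
m(-220, -6*7*2)/A = (3847/94 - 13*(-6*7)*2/94)/(-10062) = (3847/94 - (-273)*2/47)*(-1/10062) = (3847/94 - 13/94*(-84))*(-1/10062) = (3847/94 + 546/47)*(-1/10062) = (4939/94)*(-1/10062) = -4939/945828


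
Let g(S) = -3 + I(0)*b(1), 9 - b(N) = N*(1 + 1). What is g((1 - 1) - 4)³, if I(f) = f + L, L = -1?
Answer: -1000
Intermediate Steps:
I(f) = -1 + f (I(f) = f - 1 = -1 + f)
b(N) = 9 - 2*N (b(N) = 9 - N*(1 + 1) = 9 - N*2 = 9 - 2*N)
g(S) = -10 (g(S) = -3 + (-1 + 0)*(9 - 2*1) = -3 - (9 - 2) = -3 - 1*7 = -3 - 7 = -10)
g((1 - 1) - 4)³ = (-10)³ = -1000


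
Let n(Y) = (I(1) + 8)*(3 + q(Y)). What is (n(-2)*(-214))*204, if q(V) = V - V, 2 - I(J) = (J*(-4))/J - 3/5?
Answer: -9560664/5 ≈ -1.9121e+6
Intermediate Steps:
I(J) = 33/5 (I(J) = 2 - ((J*(-4))/J - 3/5) = 2 - ((-4*J)/J - 3*⅕) = 2 - (-4 - ⅗) = 2 - 1*(-23/5) = 2 + 23/5 = 33/5)
q(V) = 0
n(Y) = 219/5 (n(Y) = (33/5 + 8)*(3 + 0) = (73/5)*3 = 219/5)
(n(-2)*(-214))*204 = ((219/5)*(-214))*204 = -46866/5*204 = -9560664/5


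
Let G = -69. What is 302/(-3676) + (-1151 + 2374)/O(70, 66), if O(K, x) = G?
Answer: -2258293/126822 ≈ -17.807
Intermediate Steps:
O(K, x) = -69
302/(-3676) + (-1151 + 2374)/O(70, 66) = 302/(-3676) + (-1151 + 2374)/(-69) = 302*(-1/3676) + 1223*(-1/69) = -151/1838 - 1223/69 = -2258293/126822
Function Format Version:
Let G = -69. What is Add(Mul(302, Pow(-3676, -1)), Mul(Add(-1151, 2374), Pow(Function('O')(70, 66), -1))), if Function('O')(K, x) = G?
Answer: Rational(-2258293, 126822) ≈ -17.807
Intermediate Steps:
Function('O')(K, x) = -69
Add(Mul(302, Pow(-3676, -1)), Mul(Add(-1151, 2374), Pow(Function('O')(70, 66), -1))) = Add(Mul(302, Pow(-3676, -1)), Mul(Add(-1151, 2374), Pow(-69, -1))) = Add(Mul(302, Rational(-1, 3676)), Mul(1223, Rational(-1, 69))) = Add(Rational(-151, 1838), Rational(-1223, 69)) = Rational(-2258293, 126822)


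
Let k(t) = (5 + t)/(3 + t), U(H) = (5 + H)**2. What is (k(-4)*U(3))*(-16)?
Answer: 1024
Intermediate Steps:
k(t) = (5 + t)/(3 + t)
(k(-4)*U(3))*(-16) = (((5 - 4)/(3 - 4))*(5 + 3)**2)*(-16) = ((1/(-1))*8**2)*(-16) = (-1*1*64)*(-16) = -1*64*(-16) = -64*(-16) = 1024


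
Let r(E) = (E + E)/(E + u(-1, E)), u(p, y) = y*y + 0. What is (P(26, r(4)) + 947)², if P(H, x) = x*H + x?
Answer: 22934521/25 ≈ 9.1738e+5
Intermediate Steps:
u(p, y) = y² (u(p, y) = y² + 0 = y²)
r(E) = 2*E/(E + E²) (r(E) = (E + E)/(E + E²) = (2*E)/(E + E²) = 2*E/(E + E²))
P(H, x) = x + H*x (P(H, x) = H*x + x = x + H*x)
(P(26, r(4)) + 947)² = ((2/(1 + 4))*(1 + 26) + 947)² = ((2/5)*27 + 947)² = ((2*(⅕))*27 + 947)² = ((⅖)*27 + 947)² = (54/5 + 947)² = (4789/5)² = 22934521/25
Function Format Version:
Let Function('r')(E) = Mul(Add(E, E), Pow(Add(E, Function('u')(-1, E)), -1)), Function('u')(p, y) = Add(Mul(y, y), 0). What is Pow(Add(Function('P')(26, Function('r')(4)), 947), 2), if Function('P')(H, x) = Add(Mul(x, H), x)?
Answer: Rational(22934521, 25) ≈ 9.1738e+5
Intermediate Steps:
Function('u')(p, y) = Pow(y, 2) (Function('u')(p, y) = Add(Pow(y, 2), 0) = Pow(y, 2))
Function('r')(E) = Mul(2, E, Pow(Add(E, Pow(E, 2)), -1)) (Function('r')(E) = Mul(Add(E, E), Pow(Add(E, Pow(E, 2)), -1)) = Mul(Mul(2, E), Pow(Add(E, Pow(E, 2)), -1)) = Mul(2, E, Pow(Add(E, Pow(E, 2)), -1)))
Function('P')(H, x) = Add(x, Mul(H, x)) (Function('P')(H, x) = Add(Mul(H, x), x) = Add(x, Mul(H, x)))
Pow(Add(Function('P')(26, Function('r')(4)), 947), 2) = Pow(Add(Mul(Mul(2, Pow(Add(1, 4), -1)), Add(1, 26)), 947), 2) = Pow(Add(Mul(Mul(2, Pow(5, -1)), 27), 947), 2) = Pow(Add(Mul(Mul(2, Rational(1, 5)), 27), 947), 2) = Pow(Add(Mul(Rational(2, 5), 27), 947), 2) = Pow(Add(Rational(54, 5), 947), 2) = Pow(Rational(4789, 5), 2) = Rational(22934521, 25)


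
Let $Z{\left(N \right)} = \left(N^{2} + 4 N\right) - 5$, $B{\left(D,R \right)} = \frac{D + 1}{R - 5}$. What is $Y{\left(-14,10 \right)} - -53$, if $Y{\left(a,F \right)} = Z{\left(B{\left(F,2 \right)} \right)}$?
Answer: $\frac{421}{9} \approx 46.778$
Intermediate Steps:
$B{\left(D,R \right)} = \frac{1 + D}{-5 + R}$
$Z{\left(N \right)} = -5 + N^{2} + 4 N$
$Y{\left(a,F \right)} = - \frac{19}{3} + \left(- \frac{1}{3} - \frac{F}{3}\right)^{2} - \frac{4 F}{3}$ ($Y{\left(a,F \right)} = -5 + \left(\frac{1 + F}{-5 + 2}\right)^{2} + 4 \frac{1 + F}{-5 + 2} = -5 + \left(\frac{1 + F}{-3}\right)^{2} + 4 \frac{1 + F}{-3} = -5 + \left(- \frac{1 + F}{3}\right)^{2} + 4 \left(- \frac{1 + F}{3}\right) = -5 + \left(- \frac{1}{3} - \frac{F}{3}\right)^{2} + 4 \left(- \frac{1}{3} - \frac{F}{3}\right) = -5 + \left(- \frac{1}{3} - \frac{F}{3}\right)^{2} - \left(\frac{4}{3} + \frac{4 F}{3}\right) = - \frac{19}{3} + \left(- \frac{1}{3} - \frac{F}{3}\right)^{2} - \frac{4 F}{3}$)
$Y{\left(-14,10 \right)} - -53 = \left(- \frac{56}{9} - \frac{100}{9} + \frac{10^{2}}{9}\right) - -53 = \left(- \frac{56}{9} - \frac{100}{9} + \frac{1}{9} \cdot 100\right) + 53 = \left(- \frac{56}{9} - \frac{100}{9} + \frac{100}{9}\right) + 53 = - \frac{56}{9} + 53 = \frac{421}{9}$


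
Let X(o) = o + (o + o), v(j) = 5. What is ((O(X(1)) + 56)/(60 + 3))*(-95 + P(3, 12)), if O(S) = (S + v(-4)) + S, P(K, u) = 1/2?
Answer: -201/2 ≈ -100.50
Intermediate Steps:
X(o) = 3*o (X(o) = o + 2*o = 3*o)
P(K, u) = ½
O(S) = 5 + 2*S (O(S) = (S + 5) + S = (5 + S) + S = 5 + 2*S)
((O(X(1)) + 56)/(60 + 3))*(-95 + P(3, 12)) = (((5 + 2*(3*1)) + 56)/(60 + 3))*(-95 + ½) = (((5 + 2*3) + 56)/63)*(-189/2) = (((5 + 6) + 56)*(1/63))*(-189/2) = ((11 + 56)*(1/63))*(-189/2) = (67*(1/63))*(-189/2) = (67/63)*(-189/2) = -201/2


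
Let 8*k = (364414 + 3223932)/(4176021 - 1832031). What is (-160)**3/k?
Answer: -38403932160000/1794173 ≈ -2.1405e+7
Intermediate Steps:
k = 1794173/9375960 (k = ((364414 + 3223932)/(4176021 - 1832031))/8 = (3588346/2343990)/8 = (3588346*(1/2343990))/8 = (1/8)*(1794173/1171995) = 1794173/9375960 ≈ 0.19136)
(-160)**3/k = (-160)**3/(1794173/9375960) = -4096000*9375960/1794173 = -38403932160000/1794173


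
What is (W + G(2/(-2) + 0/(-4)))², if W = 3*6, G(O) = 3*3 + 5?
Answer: 1024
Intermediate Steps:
G(O) = 14 (G(O) = 9 + 5 = 14)
W = 18
(W + G(2/(-2) + 0/(-4)))² = (18 + 14)² = 32² = 1024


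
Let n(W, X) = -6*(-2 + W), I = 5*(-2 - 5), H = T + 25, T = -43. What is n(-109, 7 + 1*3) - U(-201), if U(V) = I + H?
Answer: 719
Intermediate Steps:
H = -18 (H = -43 + 25 = -18)
I = -35 (I = 5*(-7) = -35)
n(W, X) = 12 - 6*W
U(V) = -53 (U(V) = -35 - 18 = -53)
n(-109, 7 + 1*3) - U(-201) = (12 - 6*(-109)) - 1*(-53) = (12 + 654) + 53 = 666 + 53 = 719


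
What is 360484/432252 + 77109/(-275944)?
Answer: 16535719357/29819336472 ≈ 0.55453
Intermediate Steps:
360484/432252 + 77109/(-275944) = 360484*(1/432252) + 77109*(-1/275944) = 90121/108063 - 77109/275944 = 16535719357/29819336472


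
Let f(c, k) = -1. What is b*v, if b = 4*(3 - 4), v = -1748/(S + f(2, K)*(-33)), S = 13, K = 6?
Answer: 152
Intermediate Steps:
v = -38 (v = -1748/(13 - 1*(-33)) = -1748/(13 + 33) = -1748/46 = -1748*1/46 = -38)
b = -4 (b = 4*(-1) = -4)
b*v = -4*(-38) = 152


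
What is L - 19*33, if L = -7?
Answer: -634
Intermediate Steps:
L - 19*33 = -7 - 19*33 = -7 - 627 = -634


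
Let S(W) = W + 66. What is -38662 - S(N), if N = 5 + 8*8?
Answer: -38797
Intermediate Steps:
N = 69 (N = 5 + 64 = 69)
S(W) = 66 + W
-38662 - S(N) = -38662 - (66 + 69) = -38662 - 1*135 = -38662 - 135 = -38797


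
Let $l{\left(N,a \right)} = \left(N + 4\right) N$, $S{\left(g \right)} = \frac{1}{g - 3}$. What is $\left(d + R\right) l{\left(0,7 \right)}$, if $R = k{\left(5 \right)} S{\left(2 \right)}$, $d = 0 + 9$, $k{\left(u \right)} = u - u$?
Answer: $0$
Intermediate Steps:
$S{\left(g \right)} = \frac{1}{-3 + g}$
$k{\left(u \right)} = 0$
$d = 9$
$l{\left(N,a \right)} = N \left(4 + N\right)$ ($l{\left(N,a \right)} = \left(4 + N\right) N = N \left(4 + N\right)$)
$R = 0$ ($R = \frac{0}{-3 + 2} = \frac{0}{-1} = 0 \left(-1\right) = 0$)
$\left(d + R\right) l{\left(0,7 \right)} = \left(9 + 0\right) 0 \left(4 + 0\right) = 9 \cdot 0 \cdot 4 = 9 \cdot 0 = 0$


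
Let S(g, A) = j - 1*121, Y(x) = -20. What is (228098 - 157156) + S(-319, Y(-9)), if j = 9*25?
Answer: 71046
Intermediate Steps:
j = 225
S(g, A) = 104 (S(g, A) = 225 - 1*121 = 225 - 121 = 104)
(228098 - 157156) + S(-319, Y(-9)) = (228098 - 157156) + 104 = 70942 + 104 = 71046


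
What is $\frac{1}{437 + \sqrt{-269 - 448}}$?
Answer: $\frac{437}{191686} - \frac{i \sqrt{717}}{191686} \approx 0.0022798 - 0.00013969 i$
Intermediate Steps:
$\frac{1}{437 + \sqrt{-269 - 448}} = \frac{1}{437 + \sqrt{-717}} = \frac{1}{437 + i \sqrt{717}}$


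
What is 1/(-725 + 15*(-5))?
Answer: -1/800 ≈ -0.0012500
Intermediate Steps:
1/(-725 + 15*(-5)) = 1/(-725 - 75) = 1/(-800) = -1/800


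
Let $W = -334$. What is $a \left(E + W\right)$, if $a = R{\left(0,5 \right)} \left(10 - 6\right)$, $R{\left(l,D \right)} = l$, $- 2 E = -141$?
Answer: $0$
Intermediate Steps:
$E = \frac{141}{2}$ ($E = \left(- \frac{1}{2}\right) \left(-141\right) = \frac{141}{2} \approx 70.5$)
$a = 0$ ($a = 0 \left(10 - 6\right) = 0 \cdot 4 = 0$)
$a \left(E + W\right) = 0 \left(\frac{141}{2} - 334\right) = 0 \left(- \frac{527}{2}\right) = 0$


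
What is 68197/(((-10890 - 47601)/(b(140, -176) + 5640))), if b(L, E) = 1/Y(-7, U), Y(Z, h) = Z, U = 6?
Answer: -27756179/4221 ≈ -6575.7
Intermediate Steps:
b(L, E) = -1/7 (b(L, E) = 1/(-7) = -1/7)
68197/(((-10890 - 47601)/(b(140, -176) + 5640))) = 68197/(((-10890 - 47601)/(-1/7 + 5640))) = 68197/((-58491/39479/7)) = 68197/((-58491*7/39479)) = 68197/(-4221/407) = 68197*(-407/4221) = -27756179/4221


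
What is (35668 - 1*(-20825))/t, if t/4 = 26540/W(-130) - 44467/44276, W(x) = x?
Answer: -8129173221/118086575 ≈ -68.841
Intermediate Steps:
t = -118086575/143897 (t = 4*(26540/(-130) - 44467/44276) = 4*(26540*(-1/130) - 44467*1/44276) = 4*(-2654/13 - 44467/44276) = 4*(-118086575/575588) = -118086575/143897 ≈ -820.63)
(35668 - 1*(-20825))/t = (35668 - 1*(-20825))/(-118086575/143897) = (35668 + 20825)*(-143897/118086575) = 56493*(-143897/118086575) = -8129173221/118086575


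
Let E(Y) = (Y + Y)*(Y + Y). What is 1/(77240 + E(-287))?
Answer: 1/406716 ≈ 2.4587e-6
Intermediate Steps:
E(Y) = 4*Y**2 (E(Y) = (2*Y)*(2*Y) = 4*Y**2)
1/(77240 + E(-287)) = 1/(77240 + 4*(-287)**2) = 1/(77240 + 4*82369) = 1/(77240 + 329476) = 1/406716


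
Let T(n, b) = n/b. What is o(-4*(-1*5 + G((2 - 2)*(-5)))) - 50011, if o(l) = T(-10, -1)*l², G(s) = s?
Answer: -46011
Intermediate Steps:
o(l) = 10*l² (o(l) = (-10/(-1))*l² = (-10*(-1))*l² = 10*l²)
o(-4*(-1*5 + G((2 - 2)*(-5)))) - 50011 = 10*(-4*(-1*5 + (2 - 2)*(-5)))² - 50011 = 10*(-4*(-5 + 0*(-5)))² - 50011 = 10*(-4*(-5 + 0))² - 50011 = 10*(-4*(-5))² - 50011 = 10*20² - 50011 = 10*400 - 50011 = 4000 - 50011 = -46011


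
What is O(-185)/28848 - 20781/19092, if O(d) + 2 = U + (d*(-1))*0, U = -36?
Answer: -25008991/22948584 ≈ -1.0898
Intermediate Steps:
O(d) = -38 (O(d) = -2 + (-36 + (d*(-1))*0) = -2 + (-36 - d*0) = -2 + (-36 + 0) = -2 - 36 = -38)
O(-185)/28848 - 20781/19092 = -38/28848 - 20781/19092 = -38*1/28848 - 20781*1/19092 = -19/14424 - 6927/6364 = -25008991/22948584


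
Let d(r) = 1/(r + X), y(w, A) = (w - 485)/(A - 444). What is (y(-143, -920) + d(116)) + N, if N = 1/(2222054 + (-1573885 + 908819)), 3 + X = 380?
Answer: 121043529209/261749923644 ≈ 0.46244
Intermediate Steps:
y(w, A) = (-485 + w)/(-444 + A)
X = 377 (X = -3 + 380 = 377)
d(r) = 1/(377 + r) (d(r) = 1/(r + 377) = 1/(377 + r))
N = 1/1556988 (N = 1/(2222054 - 665066) = 1/1556988 ≈ 6.4227e-7)
(y(-143, -920) + d(116)) + N = ((-485 - 143)/(-444 - 920) + 1/(377 + 116)) + 1/1556988 = (-628/(-1364) + 1/493) + 1/1556988 = (-1/1364*(-628) + 1/493) + 1/1556988 = (157/341 + 1/493) + 1/1556988 = 77742/168113 + 1/1556988 = 121043529209/261749923644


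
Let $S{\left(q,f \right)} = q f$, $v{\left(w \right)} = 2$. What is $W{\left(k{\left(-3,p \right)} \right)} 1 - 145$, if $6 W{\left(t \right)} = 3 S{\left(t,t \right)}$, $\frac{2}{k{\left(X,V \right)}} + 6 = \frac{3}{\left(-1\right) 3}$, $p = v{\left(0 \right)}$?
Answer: $- \frac{7103}{49} \approx -144.96$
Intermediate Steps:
$p = 2$
$S{\left(q,f \right)} = f q$
$k{\left(X,V \right)} = - \frac{2}{7}$ ($k{\left(X,V \right)} = \frac{2}{-6 + \frac{3}{\left(-1\right) 3}} = \frac{2}{-6 + \frac{3}{-3}} = \frac{2}{-6 + 3 \left(- \frac{1}{3}\right)} = \frac{2}{-6 - 1} = \frac{2}{-7} = 2 \left(- \frac{1}{7}\right) = - \frac{2}{7}$)
$W{\left(t \right)} = \frac{t^{2}}{2}$ ($W{\left(t \right)} = \frac{3 t t}{6} = \frac{3 t^{2}}{6} = \frac{t^{2}}{2}$)
$W{\left(k{\left(-3,p \right)} \right)} 1 - 145 = \frac{\left(- \frac{2}{7}\right)^{2}}{2} \cdot 1 - 145 = \frac{1}{2} \cdot \frac{4}{49} \cdot 1 - 145 = \frac{2}{49} \cdot 1 - 145 = \frac{2}{49} - 145 = - \frac{7103}{49}$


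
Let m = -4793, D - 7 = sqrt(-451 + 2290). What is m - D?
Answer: -4800 - sqrt(1839) ≈ -4842.9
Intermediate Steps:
D = 7 + sqrt(1839) (D = 7 + sqrt(-451 + 2290) = 7 + sqrt(1839) ≈ 49.884)
m - D = -4793 - (7 + sqrt(1839)) = -4793 + (-7 - sqrt(1839)) = -4800 - sqrt(1839)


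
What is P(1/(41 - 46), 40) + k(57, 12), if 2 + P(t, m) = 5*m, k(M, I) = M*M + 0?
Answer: 3447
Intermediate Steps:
k(M, I) = M² (k(M, I) = M² + 0 = M²)
P(t, m) = -2 + 5*m
P(1/(41 - 46), 40) + k(57, 12) = (-2 + 5*40) + 57² = (-2 + 200) + 3249 = 198 + 3249 = 3447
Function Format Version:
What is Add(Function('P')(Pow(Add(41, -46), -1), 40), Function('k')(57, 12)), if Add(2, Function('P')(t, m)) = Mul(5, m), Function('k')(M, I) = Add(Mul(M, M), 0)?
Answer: 3447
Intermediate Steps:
Function('k')(M, I) = Pow(M, 2) (Function('k')(M, I) = Add(Pow(M, 2), 0) = Pow(M, 2))
Function('P')(t, m) = Add(-2, Mul(5, m))
Add(Function('P')(Pow(Add(41, -46), -1), 40), Function('k')(57, 12)) = Add(Add(-2, Mul(5, 40)), Pow(57, 2)) = Add(Add(-2, 200), 3249) = Add(198, 3249) = 3447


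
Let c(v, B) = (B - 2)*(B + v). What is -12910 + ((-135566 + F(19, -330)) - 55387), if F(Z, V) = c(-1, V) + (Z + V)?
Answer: -94282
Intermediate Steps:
c(v, B) = (-2 + B)*(B + v)
F(Z, V) = 2 + Z + V² - 2*V (F(Z, V) = (V² - 2*V - 2*(-1) + V*(-1)) + (Z + V) = (V² - 2*V + 2 - V) + (V + Z) = (2 + V² - 3*V) + (V + Z) = 2 + Z + V² - 2*V)
-12910 + ((-135566 + F(19, -330)) - 55387) = -12910 + ((-135566 + (2 + 19 + (-330)² - 2*(-330))) - 55387) = -12910 + ((-135566 + (2 + 19 + 108900 + 660)) - 55387) = -12910 + ((-135566 + 109581) - 55387) = -12910 + (-25985 - 55387) = -12910 - 81372 = -94282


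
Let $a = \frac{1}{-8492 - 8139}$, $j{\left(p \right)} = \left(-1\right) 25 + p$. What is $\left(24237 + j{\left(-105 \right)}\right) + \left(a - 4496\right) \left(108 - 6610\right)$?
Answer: $\frac{486574819971}{16631} \approx 2.9257 \cdot 10^{7}$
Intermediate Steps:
$j{\left(p \right)} = -25 + p$
$a = - \frac{1}{16631}$ ($a = \frac{1}{-16631} = - \frac{1}{16631} \approx -6.0129 \cdot 10^{-5}$)
$\left(24237 + j{\left(-105 \right)}\right) + \left(a - 4496\right) \left(108 - 6610\right) = \left(24237 - 130\right) + \left(- \frac{1}{16631} - 4496\right) \left(108 - 6610\right) = \left(24237 - 130\right) - - \frac{486173896454}{16631} = 24107 + \frac{486173896454}{16631} = \frac{486574819971}{16631}$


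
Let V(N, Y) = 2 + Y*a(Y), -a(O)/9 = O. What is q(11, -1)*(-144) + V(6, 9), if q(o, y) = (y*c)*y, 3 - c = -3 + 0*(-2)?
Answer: -1591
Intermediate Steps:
a(O) = -9*O
c = 6 (c = 3 - (-3 + 0*(-2)) = 3 - (-3 + 0) = 3 - 1*(-3) = 3 + 3 = 6)
q(o, y) = 6*y² (q(o, y) = (y*6)*y = (6*y)*y = 6*y²)
V(N, Y) = 2 - 9*Y² (V(N, Y) = 2 + Y*(-9*Y) = 2 - 9*Y²)
q(11, -1)*(-144) + V(6, 9) = (6*(-1)²)*(-144) + (2 - 9*9²) = (6*1)*(-144) + (2 - 9*81) = 6*(-144) + (2 - 729) = -864 - 727 = -1591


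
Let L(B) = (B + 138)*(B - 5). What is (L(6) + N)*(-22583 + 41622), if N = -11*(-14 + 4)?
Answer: 4835906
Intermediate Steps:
N = 110 (N = -11*(-10) = 110)
L(B) = (-5 + B)*(138 + B) (L(B) = (138 + B)*(-5 + B) = (-5 + B)*(138 + B))
(L(6) + N)*(-22583 + 41622) = ((-690 + 6² + 133*6) + 110)*(-22583 + 41622) = ((-690 + 36 + 798) + 110)*19039 = (144 + 110)*19039 = 254*19039 = 4835906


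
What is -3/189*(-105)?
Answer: 5/3 ≈ 1.6667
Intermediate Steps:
-3/189*(-105) = -3*1/189*(-105) = -1/63*(-105) = 5/3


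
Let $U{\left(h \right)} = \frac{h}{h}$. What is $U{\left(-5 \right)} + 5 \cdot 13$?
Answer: $66$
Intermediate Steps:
$U{\left(h \right)} = 1$
$U{\left(-5 \right)} + 5 \cdot 13 = 1 + 5 \cdot 13 = 1 + 65 = 66$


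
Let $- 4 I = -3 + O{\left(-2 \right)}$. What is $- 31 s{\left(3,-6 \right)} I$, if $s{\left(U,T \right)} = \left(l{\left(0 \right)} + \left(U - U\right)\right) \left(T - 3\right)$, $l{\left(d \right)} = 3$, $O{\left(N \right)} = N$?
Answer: $\frac{4185}{4} \approx 1046.3$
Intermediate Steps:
$s{\left(U,T \right)} = -9 + 3 T$ ($s{\left(U,T \right)} = \left(3 + \left(U - U\right)\right) \left(T - 3\right) = \left(3 + 0\right) \left(-3 + T\right) = 3 \left(-3 + T\right) = -9 + 3 T$)
$I = \frac{5}{4}$ ($I = - \frac{-3 - 2}{4} = \left(- \frac{1}{4}\right) \left(-5\right) = \frac{5}{4} \approx 1.25$)
$- 31 s{\left(3,-6 \right)} I = - 31 \left(-9 + 3 \left(-6\right)\right) \frac{5}{4} = - 31 \left(-9 - 18\right) \frac{5}{4} = \left(-31\right) \left(-27\right) \frac{5}{4} = 837 \cdot \frac{5}{4} = \frac{4185}{4}$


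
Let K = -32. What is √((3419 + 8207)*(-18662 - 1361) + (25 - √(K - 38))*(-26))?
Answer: √(-232788048 + 26*I*√70) ≈ 0.e-2 + 15257.0*I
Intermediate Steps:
√((3419 + 8207)*(-18662 - 1361) + (25 - √(K - 38))*(-26)) = √((3419 + 8207)*(-18662 - 1361) + (25 - √(-32 - 38))*(-26)) = √(11626*(-20023) + (25 - √(-70))*(-26)) = √(-232787398 + (25 - I*√70)*(-26)) = √(-232787398 + (-650 + 26*I*√70)) = √(-232788048 + 26*I*√70)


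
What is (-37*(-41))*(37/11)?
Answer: 56129/11 ≈ 5102.6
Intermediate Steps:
(-37*(-41))*(37/11) = 1517*(37*(1/11)) = 1517*(37/11) = 56129/11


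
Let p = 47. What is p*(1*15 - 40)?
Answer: -1175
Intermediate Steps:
p*(1*15 - 40) = 47*(1*15 - 40) = 47*(15 - 40) = 47*(-25) = -1175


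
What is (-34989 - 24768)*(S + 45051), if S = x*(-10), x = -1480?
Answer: -3576516207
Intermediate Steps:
S = 14800 (S = -1480*(-10) = 14800)
(-34989 - 24768)*(S + 45051) = (-34989 - 24768)*(14800 + 45051) = -59757*59851 = -3576516207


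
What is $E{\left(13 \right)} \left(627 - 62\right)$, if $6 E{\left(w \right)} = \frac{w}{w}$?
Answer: $\frac{565}{6} \approx 94.167$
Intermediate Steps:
$E{\left(w \right)} = \frac{1}{6}$ ($E{\left(w \right)} = \frac{w \frac{1}{w}}{6} = \frac{1}{6} \cdot 1 = \frac{1}{6}$)
$E{\left(13 \right)} \left(627 - 62\right) = \frac{627 - 62}{6} = \frac{1}{6} \cdot 565 = \frac{565}{6}$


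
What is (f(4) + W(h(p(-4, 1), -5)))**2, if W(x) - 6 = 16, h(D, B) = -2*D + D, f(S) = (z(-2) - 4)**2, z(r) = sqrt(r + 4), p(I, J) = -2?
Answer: 1728 - 640*sqrt(2) ≈ 822.90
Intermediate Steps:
z(r) = sqrt(4 + r)
f(S) = (-4 + sqrt(2))**2 (f(S) = (sqrt(4 - 2) - 4)**2 = (sqrt(2) - 4)**2 = (-4 + sqrt(2))**2)
h(D, B) = -D
W(x) = 22 (W(x) = 6 + 16 = 22)
(f(4) + W(h(p(-4, 1), -5)))**2 = ((4 - sqrt(2))**2 + 22)**2 = (22 + (4 - sqrt(2))**2)**2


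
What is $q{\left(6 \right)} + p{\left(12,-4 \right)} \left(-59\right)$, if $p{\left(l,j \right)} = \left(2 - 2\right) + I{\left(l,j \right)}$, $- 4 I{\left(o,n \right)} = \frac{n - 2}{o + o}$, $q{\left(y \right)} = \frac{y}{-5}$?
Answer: $- \frac{391}{80} \approx -4.8875$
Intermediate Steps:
$q{\left(y \right)} = - \frac{y}{5}$ ($q{\left(y \right)} = y \left(- \frac{1}{5}\right) = - \frac{y}{5}$)
$I{\left(o,n \right)} = - \frac{-2 + n}{8 o}$ ($I{\left(o,n \right)} = - \frac{\left(n - 2\right) \frac{1}{o + o}}{4} = - \frac{\left(-2 + n\right) \frac{1}{2 o}}{4} = - \frac{\frac{1}{2} \frac{1}{o} \left(-2 + n\right)}{4} = - \frac{-2 + n}{8 o}$)
$p{\left(l,j \right)} = \frac{2 - j}{8 l}$ ($p{\left(l,j \right)} = \left(2 - 2\right) + \frac{2 - j}{8 l} = 0 + \frac{2 - j}{8 l} = \frac{2 - j}{8 l}$)
$q{\left(6 \right)} + p{\left(12,-4 \right)} \left(-59\right) = \left(- \frac{1}{5}\right) 6 + \frac{2 - -4}{8 \cdot 12} \left(-59\right) = - \frac{6}{5} + \frac{1}{8} \cdot \frac{1}{12} \left(2 + 4\right) \left(-59\right) = - \frac{6}{5} + \frac{1}{8} \cdot \frac{1}{12} \cdot 6 \left(-59\right) = - \frac{6}{5} + \frac{1}{16} \left(-59\right) = - \frac{6}{5} - \frac{59}{16} = - \frac{391}{80}$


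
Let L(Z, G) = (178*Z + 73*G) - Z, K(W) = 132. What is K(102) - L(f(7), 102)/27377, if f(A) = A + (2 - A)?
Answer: 3605964/27377 ≈ 131.72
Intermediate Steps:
f(A) = 2
L(Z, G) = 73*G + 177*Z (L(Z, G) = (73*G + 178*Z) - Z = 73*G + 177*Z)
K(102) - L(f(7), 102)/27377 = 132 - (73*102 + 177*2)/27377 = 132 - (7446 + 354)/27377 = 132 - 7800/27377 = 3605964/27377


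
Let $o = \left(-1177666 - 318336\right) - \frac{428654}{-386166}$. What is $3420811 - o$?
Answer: $\frac{949352790152}{193083} \approx 4.9168 \cdot 10^{6}$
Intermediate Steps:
$o = - \frac{288852339839}{193083}$ ($o = -1496002 - - \frac{214327}{193083} = -1496002 + \frac{214327}{193083} = - \frac{288852339839}{193083} \approx -1.496 \cdot 10^{6}$)
$3420811 - o = 3420811 - - \frac{288852339839}{193083} = 3420811 + \frac{288852339839}{193083} = \frac{949352790152}{193083}$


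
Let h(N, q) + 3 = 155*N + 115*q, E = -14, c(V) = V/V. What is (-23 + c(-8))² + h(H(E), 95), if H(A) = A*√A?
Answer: 11406 - 2170*I*√14 ≈ 11406.0 - 8119.4*I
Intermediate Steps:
c(V) = 1
H(A) = A^(3/2)
h(N, q) = -3 + 115*q + 155*N (h(N, q) = -3 + (155*N + 115*q) = -3 + (115*q + 155*N) = -3 + 115*q + 155*N)
(-23 + c(-8))² + h(H(E), 95) = (-23 + 1)² + (-3 + 115*95 + 155*(-14)^(3/2)) = (-22)² + (-3 + 10925 + 155*(-14*I*√14)) = 484 + (-3 + 10925 - 2170*I*√14) = 484 + (10922 - 2170*I*√14) = 11406 - 2170*I*√14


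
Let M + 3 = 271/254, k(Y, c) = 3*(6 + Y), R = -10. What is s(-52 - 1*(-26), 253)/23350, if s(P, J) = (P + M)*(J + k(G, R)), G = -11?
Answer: -168861/593090 ≈ -0.28471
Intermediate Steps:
k(Y, c) = 18 + 3*Y
M = -491/254 (M = -3 + 271/254 = -491/254 ≈ -1.9331)
s(P, J) = (-15 + J)*(-491/254 + P) (s(P, J) = (P - 491/254)*(J + (18 + 3*(-11))) = (-491/254 + P)*(J + (18 - 33)) = (-491/254 + P)*(J - 15) = (-491/254 + P)*(-15 + J) = (-15 + J)*(-491/254 + P))
s(-52 - 1*(-26), 253)/23350 = (7365/254 - 15*(-52 - 1*(-26)) - 491/254*253 + 253*(-52 - 1*(-26)))/23350 = (7365/254 - 15*(-52 + 26) - 124223/254 + 253*(-52 + 26))*(1/23350) = (7365/254 - 15*(-26) - 124223/254 + 253*(-26))*(1/23350) = (7365/254 + 390 - 124223/254 - 6578)*(1/23350) = -844305/127*1/23350 = -168861/593090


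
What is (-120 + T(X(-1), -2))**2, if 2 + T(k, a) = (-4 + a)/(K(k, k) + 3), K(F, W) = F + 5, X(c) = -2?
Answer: 15129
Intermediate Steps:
K(F, W) = 5 + F
T(k, a) = -2 + (-4 + a)/(8 + k) (T(k, a) = -2 + (-4 + a)/((5 + k) + 3) = -2 + (-4 + a)/(8 + k))
(-120 + T(X(-1), -2))**2 = (-120 + (-20 - 2 - 2*(-2))/(8 - 2))**2 = (-120 + (-20 - 2 + 4)/6)**2 = (-120 + (1/6)*(-18))**2 = (-120 - 3)**2 = (-123)**2 = 15129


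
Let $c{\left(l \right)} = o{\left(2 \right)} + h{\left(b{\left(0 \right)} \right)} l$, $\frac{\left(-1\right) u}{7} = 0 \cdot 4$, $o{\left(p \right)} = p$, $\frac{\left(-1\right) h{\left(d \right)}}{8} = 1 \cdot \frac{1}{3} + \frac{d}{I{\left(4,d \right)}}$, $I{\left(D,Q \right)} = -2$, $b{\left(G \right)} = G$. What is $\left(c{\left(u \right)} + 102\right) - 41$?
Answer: $63$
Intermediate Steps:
$h{\left(d \right)} = - \frac{8}{3} + 4 d$ ($h{\left(d \right)} = - 8 \left(1 \cdot \frac{1}{3} + \frac{d}{-2}\right) = - 8 \left(1 \cdot \frac{1}{3} + d \left(- \frac{1}{2}\right)\right) = - 8 \left(\frac{1}{3} - \frac{d}{2}\right) = - \frac{8}{3} + 4 d$)
$u = 0$ ($u = - 7 \cdot 0 \cdot 4 = \left(-7\right) 0 = 0$)
$c{\left(l \right)} = 2 - \frac{8 l}{3}$ ($c{\left(l \right)} = 2 + \left(- \frac{8}{3} + 4 \cdot 0\right) l = 2 + \left(- \frac{8}{3} + 0\right) l = 2 - \frac{8 l}{3}$)
$\left(c{\left(u \right)} + 102\right) - 41 = \left(\left(2 - 0\right) + 102\right) - 41 = \left(\left(2 + 0\right) + 102\right) - 41 = \left(2 + 102\right) - 41 = 104 - 41 = 63$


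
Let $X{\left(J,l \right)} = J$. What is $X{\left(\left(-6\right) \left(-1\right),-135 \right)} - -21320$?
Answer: $21326$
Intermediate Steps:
$X{\left(\left(-6\right) \left(-1\right),-135 \right)} - -21320 = \left(-6\right) \left(-1\right) - -21320 = 6 + 21320 = 21326$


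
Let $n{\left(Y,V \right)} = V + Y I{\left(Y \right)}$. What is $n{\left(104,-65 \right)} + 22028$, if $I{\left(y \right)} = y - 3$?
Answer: $32467$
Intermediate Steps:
$I{\left(y \right)} = -3 + y$ ($I{\left(y \right)} = y - 3 = -3 + y$)
$n{\left(Y,V \right)} = V + Y \left(-3 + Y\right)$
$n{\left(104,-65 \right)} + 22028 = \left(-65 + 104 \left(-3 + 104\right)\right) + 22028 = \left(-65 + 104 \cdot 101\right) + 22028 = \left(-65 + 10504\right) + 22028 = 10439 + 22028 = 32467$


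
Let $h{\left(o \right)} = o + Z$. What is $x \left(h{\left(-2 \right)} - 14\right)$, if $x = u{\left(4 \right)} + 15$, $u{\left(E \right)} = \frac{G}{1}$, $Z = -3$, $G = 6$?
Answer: $-399$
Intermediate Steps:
$h{\left(o \right)} = -3 + o$ ($h{\left(o \right)} = o - 3 = -3 + o$)
$u{\left(E \right)} = 6$ ($u{\left(E \right)} = \frac{6}{1} = 6 \cdot 1 = 6$)
$x = 21$ ($x = 6 + 15 = 21$)
$x \left(h{\left(-2 \right)} - 14\right) = 21 \left(\left(-3 - 2\right) - 14\right) = 21 \left(-5 - 14\right) = 21 \left(-19\right) = -399$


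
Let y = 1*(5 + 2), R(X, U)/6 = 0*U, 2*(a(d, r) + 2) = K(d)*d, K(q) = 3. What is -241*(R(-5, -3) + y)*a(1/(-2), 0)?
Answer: 18557/4 ≈ 4639.3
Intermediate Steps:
a(d, r) = -2 + 3*d/2 (a(d, r) = -2 + (3*d)/2 = -2 + 3*d/2)
R(X, U) = 0 (R(X, U) = 6*(0*U) = 6*0 = 0)
y = 7 (y = 1*7 = 7)
-241*(R(-5, -3) + y)*a(1/(-2), 0) = -241*(0 + 7)*(-2 + (3/2)/(-2)) = -1687*(-2 + (3/2)*(-½)) = -1687*(-2 - ¾) = -1687*(-11)/4 = -241*(-77/4) = 18557/4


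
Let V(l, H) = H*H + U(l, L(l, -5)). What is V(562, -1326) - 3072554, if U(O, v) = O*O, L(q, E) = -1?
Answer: -998434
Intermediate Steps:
U(O, v) = O²
V(l, H) = H² + l² (V(l, H) = H*H + l² = H² + l²)
V(562, -1326) - 3072554 = ((-1326)² + 562²) - 3072554 = (1758276 + 315844) - 3072554 = 2074120 - 3072554 = -998434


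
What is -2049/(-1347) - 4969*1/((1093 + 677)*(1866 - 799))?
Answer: 1287675889/847976910 ≈ 1.5185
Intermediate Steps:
-2049/(-1347) - 4969*1/((1093 + 677)*(1866 - 799)) = -2049*(-1/1347) - 4969/(1067*1770) = 683/449 - 4969/1888590 = 1287675889/847976910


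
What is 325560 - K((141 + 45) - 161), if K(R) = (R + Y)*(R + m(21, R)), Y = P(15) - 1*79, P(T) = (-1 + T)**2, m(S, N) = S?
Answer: 319028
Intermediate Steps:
Y = 117 (Y = (-1 + 15)**2 - 1*79 = 14**2 - 79 = 196 - 79 = 117)
K(R) = (21 + R)*(117 + R) (K(R) = (R + 117)*(R + 21) = (117 + R)*(21 + R) = (21 + R)*(117 + R))
325560 - K((141 + 45) - 161) = 325560 - (2457 + ((141 + 45) - 161)**2 + 138*((141 + 45) - 161)) = 325560 - (2457 + (186 - 161)**2 + 138*(186 - 161)) = 325560 - (2457 + 25**2 + 138*25) = 325560 - (2457 + 625 + 3450) = 325560 - 1*6532 = 325560 - 6532 = 319028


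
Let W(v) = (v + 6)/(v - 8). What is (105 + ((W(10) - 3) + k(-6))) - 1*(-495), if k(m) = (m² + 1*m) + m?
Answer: 629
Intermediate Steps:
W(v) = (6 + v)/(-8 + v)
k(m) = m² + 2*m (k(m) = (m² + m) + m = (m + m²) + m = m² + 2*m)
(105 + ((W(10) - 3) + k(-6))) - 1*(-495) = (105 + (((6 + 10)/(-8 + 10) - 3) - 6*(2 - 6))) - 1*(-495) = (105 + ((16/2 - 3) - 6*(-4))) + 495 = (105 + (((½)*16 - 3) + 24)) + 495 = (105 + ((8 - 3) + 24)) + 495 = (105 + (5 + 24)) + 495 = (105 + 29) + 495 = 134 + 495 = 629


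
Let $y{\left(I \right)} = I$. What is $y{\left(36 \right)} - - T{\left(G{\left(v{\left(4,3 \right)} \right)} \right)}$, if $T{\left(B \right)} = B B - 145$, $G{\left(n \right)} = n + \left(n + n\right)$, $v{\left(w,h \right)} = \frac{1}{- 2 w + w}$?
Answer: $- \frac{1735}{16} \approx -108.44$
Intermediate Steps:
$v{\left(w,h \right)} = - \frac{1}{w}$ ($v{\left(w,h \right)} = \frac{1}{\left(-1\right) w} = - \frac{1}{w}$)
$G{\left(n \right)} = 3 n$ ($G{\left(n \right)} = n + 2 n = 3 n$)
$T{\left(B \right)} = -145 + B^{2}$ ($T{\left(B \right)} = B^{2} - 145 = -145 + B^{2}$)
$y{\left(36 \right)} - - T{\left(G{\left(v{\left(4,3 \right)} \right)} \right)} = 36 - - (-145 + \left(3 \left(- \frac{1}{4}\right)\right)^{2}) = 36 - - (-145 + \left(- \frac{3}{4}\right)^{2}) = 36 - - (-145 + \frac{9}{16}) = 36 - \left(-1\right) \left(- \frac{2311}{16}\right) = 36 - \frac{2311}{16} = - \frac{1735}{16}$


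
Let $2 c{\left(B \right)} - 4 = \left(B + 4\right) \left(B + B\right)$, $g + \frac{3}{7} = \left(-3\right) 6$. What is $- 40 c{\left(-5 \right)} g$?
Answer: $5160$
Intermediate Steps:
$g = - \frac{129}{7}$ ($g = - \frac{3}{7} - 18 = - \frac{129}{7} \approx -18.429$)
$c{\left(B \right)} = 2 + B \left(4 + B\right)$ ($c{\left(B \right)} = 2 + \frac{\left(B + 4\right) \left(B + B\right)}{2} = 2 + \frac{\left(4 + B\right) 2 B}{2} = 2 + \frac{2 B \left(4 + B\right)}{2} = 2 + B \left(4 + B\right)$)
$- 40 c{\left(-5 \right)} g = - 40 \left(2 + \left(-5\right)^{2} + 4 \left(-5\right)\right) \left(- \frac{129}{7}\right) = - 40 \left(2 + 25 - 20\right) \left(- \frac{129}{7}\right) = \left(-40\right) 7 \left(- \frac{129}{7}\right) = \left(-280\right) \left(- \frac{129}{7}\right) = 5160$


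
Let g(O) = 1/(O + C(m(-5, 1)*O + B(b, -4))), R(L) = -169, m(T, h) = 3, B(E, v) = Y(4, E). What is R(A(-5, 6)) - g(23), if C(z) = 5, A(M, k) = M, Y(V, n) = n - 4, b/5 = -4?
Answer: -4733/28 ≈ -169.04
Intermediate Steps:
b = -20 (b = 5*(-4) = -20)
Y(V, n) = -4 + n
B(E, v) = -4 + E
g(O) = 1/(5 + O) (g(O) = 1/(O + 5) = 1/(5 + O))
R(A(-5, 6)) - g(23) = -169 - 1/(5 + 23) = -169 - 1/28 = -4733/28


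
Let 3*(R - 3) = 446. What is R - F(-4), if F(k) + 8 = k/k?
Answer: 476/3 ≈ 158.67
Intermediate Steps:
F(k) = -7 (F(k) = -8 + k/k = -8 + 1 = -7)
R = 455/3 (R = 3 + (⅓)*446 = 3 + 446/3 = 455/3 ≈ 151.67)
R - F(-4) = 455/3 - 1*(-7) = 455/3 + 7 = 476/3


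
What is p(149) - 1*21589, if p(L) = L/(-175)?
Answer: -3778224/175 ≈ -21590.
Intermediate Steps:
p(L) = -L/175 (p(L) = L*(-1/175) = -L/175)
p(149) - 1*21589 = -1/175*149 - 1*21589 = -149/175 - 21589 = -3778224/175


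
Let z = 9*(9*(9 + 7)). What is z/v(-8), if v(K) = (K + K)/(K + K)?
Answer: 1296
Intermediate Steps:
v(K) = 1 (v(K) = (2*K)/((2*K)) = (2*K)*(1/(2*K)) = 1)
z = 1296 (z = 9*(9*16) = 9*144 = 1296)
z/v(-8) = 1296/1 = 1296*1 = 1296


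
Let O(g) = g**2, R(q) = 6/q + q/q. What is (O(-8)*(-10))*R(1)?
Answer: -4480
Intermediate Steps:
R(q) = 1 + 6/q (R(q) = 6/q + 1 = 1 + 6/q)
(O(-8)*(-10))*R(1) = ((-8)**2*(-10))*((6 + 1)/1) = (64*(-10))*(1*7) = -640*7 = -4480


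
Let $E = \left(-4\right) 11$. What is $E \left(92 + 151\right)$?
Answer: $-10692$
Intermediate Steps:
$E = -44$
$E \left(92 + 151\right) = - 44 \left(92 + 151\right) = \left(-44\right) 243 = -10692$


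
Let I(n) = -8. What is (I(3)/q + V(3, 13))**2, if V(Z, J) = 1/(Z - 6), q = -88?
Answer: 64/1089 ≈ 0.058770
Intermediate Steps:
V(Z, J) = 1/(-6 + Z)
(I(3)/q + V(3, 13))**2 = (-8/(-88) + 1/(-6 + 3))**2 = (-8*(-1/88) + 1/(-3))**2 = (1/11 - 1/3)**2 = (-8/33)**2 = 64/1089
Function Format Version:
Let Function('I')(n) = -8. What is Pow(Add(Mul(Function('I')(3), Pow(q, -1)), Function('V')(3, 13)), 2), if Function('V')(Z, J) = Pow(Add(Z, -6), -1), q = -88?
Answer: Rational(64, 1089) ≈ 0.058770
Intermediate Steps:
Function('V')(Z, J) = Pow(Add(-6, Z), -1)
Pow(Add(Mul(Function('I')(3), Pow(q, -1)), Function('V')(3, 13)), 2) = Pow(Add(Mul(-8, Pow(-88, -1)), Pow(Add(-6, 3), -1)), 2) = Pow(Add(Mul(-8, Rational(-1, 88)), Pow(-3, -1)), 2) = Pow(Add(Rational(1, 11), Rational(-1, 3)), 2) = Pow(Rational(-8, 33), 2) = Rational(64, 1089)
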